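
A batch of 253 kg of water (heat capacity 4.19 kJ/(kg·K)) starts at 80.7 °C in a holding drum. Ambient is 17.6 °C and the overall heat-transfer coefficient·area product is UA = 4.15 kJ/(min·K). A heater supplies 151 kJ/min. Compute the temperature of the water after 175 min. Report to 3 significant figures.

Unsteady energy balance on the tank contents: M c_p dT/dt = −UA(T − T_amb) + Q̇.
dT/dt = (T_ss − T)/τ with T_ss = T_amb + Q̇/UA = 17.6 + 151/4.15 = 53.986 °C, τ = M c_p/UA = 253·4.19/4.15 = 255.44 min.
Integrating: T(t) = T_ss + (T₀ − T_ss) e^(−t/τ).
T(175) = 53.986 + (26.714)·0.50404 = 67.451 °C.

67.5 °C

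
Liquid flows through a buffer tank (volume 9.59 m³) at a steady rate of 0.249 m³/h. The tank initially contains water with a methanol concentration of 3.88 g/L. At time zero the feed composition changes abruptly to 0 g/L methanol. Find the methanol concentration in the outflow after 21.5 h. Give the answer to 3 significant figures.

2.22 g/L

Transient balance on the dissolved component: V dC/dt = Q(C_in − C).
Time constant τ = V/Q = 9.59/0.249 = 38.514 h.
Integrating: C(t) = C_in + (C₀ − C_in) e^(−t/τ).
C(21.5) = 0 + (3.88 − 0)·e^(−21.5/38.514) = 0 + (3.8800)·0.57222 = 2.2202 g/L.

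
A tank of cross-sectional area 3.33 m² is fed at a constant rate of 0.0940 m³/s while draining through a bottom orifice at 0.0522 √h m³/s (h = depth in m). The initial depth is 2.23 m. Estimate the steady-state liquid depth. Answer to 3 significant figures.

3.24 m

Level balance: A dh/dt = 0.0940 − 0.0522 √h. Setting dh/dt = 0:
Q_in = 0.0522 √h_ss ⇒ √h_ss = 0.0940/0.0522 = 1.8008.
h_ss = 1.8008² = 3.2428 m. (Since h₀ = 2.23 m < h_ss, the level will rise toward this value.)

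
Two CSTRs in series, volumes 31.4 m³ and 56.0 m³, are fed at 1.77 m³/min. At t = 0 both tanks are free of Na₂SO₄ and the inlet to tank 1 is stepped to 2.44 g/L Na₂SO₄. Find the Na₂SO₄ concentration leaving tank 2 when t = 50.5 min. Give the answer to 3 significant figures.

1.50 g/L

Each tank obeys Vᵢ dCᵢ/dt = Q(Cᵢ₋₁ − Cᵢ), so τᵢ = Vᵢ/Q.
τ₁ = 31.4/1.77 = 17.740 min; τ₂ = 56.0/1.77 = 31.638 min.
Solving the cascade with C₁(0)=C₂(0)=0 gives C₂(t) = C_in[1 − (τ₁ e^(−t/τ₁) − τ₂ e^(−t/τ₂))/(τ₁ − τ₂)].
At t = 50.5: e^(−t/τ₁) = 0.058038, e^(−t/τ₂) = 0.20267.
C₂ = 2.44·[1 − (17.740·0.058038 − 31.638·0.20267)/(-13.898)] = 2.44·0.61271 = 1.4950 g/L.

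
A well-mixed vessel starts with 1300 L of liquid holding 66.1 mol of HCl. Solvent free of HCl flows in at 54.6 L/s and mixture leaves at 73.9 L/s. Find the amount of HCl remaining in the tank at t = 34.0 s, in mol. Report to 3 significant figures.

Total volume: dV/dt = Q_in − Q_out = -19.300 L/s, so V(t) = 1300 − 19.300 t and V(34.0) = 643.80 L.
No HCl enters, so dm/dt = −Q_out · (m/V).
dm/m = −Q_out dt/(V₀ − 19.300 t); integrating gives ln(m/m₀) = −(Q_out/(Q_in−Q_out)) ln(V/V₀).
m = m₀ (V₀/V)^(Q_out/(Q_in−Q_out)) = 66.1 × (1300/643.80)^(-3.8290) = 4.4835 mol.

4.48 mol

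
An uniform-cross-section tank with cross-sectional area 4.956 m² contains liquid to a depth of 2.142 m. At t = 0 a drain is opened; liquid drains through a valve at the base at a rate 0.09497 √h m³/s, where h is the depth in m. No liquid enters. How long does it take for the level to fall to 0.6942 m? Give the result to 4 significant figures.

With no inflow, A dh/dt = −0.09497 √h.
∫ h^(−1/2) dh = −(0.09497/A) ∫ dt, giving 2√h = 2√h₀ − (0.09497/A) t.
t = 2A(√h₀ − √h)/0.09497 = 2·4.956·(√2.142 − √0.6942)/0.09497
  = 9.91200 × (1.46356 − 0.833187) / 0.09497 = 65.7917 s.

65.79 s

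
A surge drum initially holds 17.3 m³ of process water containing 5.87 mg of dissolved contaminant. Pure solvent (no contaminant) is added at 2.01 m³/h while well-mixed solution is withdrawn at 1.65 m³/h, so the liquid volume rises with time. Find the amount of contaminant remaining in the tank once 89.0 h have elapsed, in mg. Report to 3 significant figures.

0.0481 mg

Total volume: dV/dt = Q_in − Q_out = 0.36000 m³/h, so V(t) = 17.3 + 0.36000 t and V(89.0) = 49.340 m³.
No contaminant enters, so dm/dt = −Q_out · (m/V).
dm/m = −Q_out dt/(V₀ + 0.36000 t); integrating gives ln(m/m₀) = −(Q_out/(Q_in−Q_out)) ln(V/V₀).
m = m₀ (V₀/V)^(Q_out/(Q_in−Q_out)) = 5.87 × (17.3/49.340)^(4.5833) = 0.048142 mg.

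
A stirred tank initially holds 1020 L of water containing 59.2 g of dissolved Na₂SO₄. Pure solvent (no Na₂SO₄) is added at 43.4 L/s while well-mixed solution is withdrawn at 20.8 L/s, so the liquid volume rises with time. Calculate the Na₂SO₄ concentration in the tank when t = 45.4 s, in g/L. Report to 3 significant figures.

Total volume: dV/dt = Q_in − Q_out = 22.600 L/s, so V(t) = 1020 + 22.600 t and V(45.4) = 2046.0 L.
No Na₂SO₄ enters, so dm/dt = −Q_out · (m/V).
Separate: dm/m = −Q_out dt/V(t) ⇒ ln(m/m₀) = −(Q_out/(Q_in−Q_out)) ln(V/V₀).
m = m₀ (V₀/V)^(Q_out/(Q_in−Q_out)) = 59.2 × (1020/2046.0)^(0.92035) = 31.195 g.
C = m/V = 31.195/2046.0 = 0.015247 g/L.

0.0152 g/L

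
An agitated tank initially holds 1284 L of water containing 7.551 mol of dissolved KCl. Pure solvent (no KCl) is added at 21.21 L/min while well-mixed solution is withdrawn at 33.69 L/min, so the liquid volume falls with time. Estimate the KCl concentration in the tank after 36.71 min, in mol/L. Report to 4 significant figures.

Let m(t) be the amount of KCl. Volume: V(t) = V₀ + (Q_in − Q_out) t = 1284 − 12.4800 t; V(36.71) = 825.859 L.
Species balance (pure solvent in): dm/dt = −Q_out · m/V(t).
dm/m = −Q_out dt/(V₀ − 12.4800 t); integrating gives ln(m/m₀) = −(Q_out/(Q_in−Q_out)) ln(V/V₀).
m = m₀ (V₀/V)^(Q_out/(Q_in−Q_out)) = 7.551 × (1284/825.859)^(-2.69952) = 2.29413 mol.
C = m/V = 2.29413/825.859 = 0.00277787 mol/L.

0.002778 mol/L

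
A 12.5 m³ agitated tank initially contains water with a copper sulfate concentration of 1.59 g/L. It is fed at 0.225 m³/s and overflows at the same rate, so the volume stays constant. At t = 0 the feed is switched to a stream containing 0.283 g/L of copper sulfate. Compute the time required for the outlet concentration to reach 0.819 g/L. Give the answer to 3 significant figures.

Species balance on the tank: V dC/dt = Q(C_in − C), so τ = V/Q = 55.556 s.
C(t) = C_in + (C₀ − C_in) e^(−t/τ). Set C = 0.819 and solve for t:
e^(−t/τ) = (C − C_in)/(C₀ − C_in) = (0.819 − 0.283)/(1.59 − 0.283) = 0.41010
t = −τ ln(…) = 55.556 × 0.89136 = 49.520 s.

49.5 s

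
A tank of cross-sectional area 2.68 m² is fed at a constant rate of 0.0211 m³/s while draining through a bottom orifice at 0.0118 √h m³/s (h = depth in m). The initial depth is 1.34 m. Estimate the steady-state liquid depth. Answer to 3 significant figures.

3.20 m

Level balance: A dh/dt = 0.0211 − 0.0118 √h. Setting dh/dt = 0:
Q_in = 0.0118 √h_ss ⇒ √h_ss = 0.0211/0.0118 = 1.7881.
h_ss = 1.7881² = 3.1974 m. (Since h₀ = 1.34 m < h_ss, the level will rise toward this value.)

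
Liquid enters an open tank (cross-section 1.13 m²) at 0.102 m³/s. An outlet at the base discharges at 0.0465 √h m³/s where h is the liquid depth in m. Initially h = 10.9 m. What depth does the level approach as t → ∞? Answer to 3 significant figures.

4.81 m

Mass balance (ρ constant): A dh/dt = Q_in − 0.0465 √h. At steady state dh/dt = 0:
Q_in = 0.0465 √h_ss ⇒ √h_ss = 0.102/0.0465 = 2.1935.
h_ss = 2.1935² = 4.8117 m. (Since h₀ = 10.9 m > h_ss, the level will fall toward this value.)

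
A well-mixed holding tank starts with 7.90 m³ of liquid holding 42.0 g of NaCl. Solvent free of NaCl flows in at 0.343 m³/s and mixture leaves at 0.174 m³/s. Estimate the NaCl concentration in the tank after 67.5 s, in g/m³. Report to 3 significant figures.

Let m(t) be the amount of NaCl. Volume: V(t) = V₀ + (Q_in − Q_out) t = 7.90 + 0.16900 t; V(67.5) = 19.308 m³.
No NaCl enters, so dm/dt = −Q_out · (m/V).
dm/m = −Q_out dt/(V₀ + 0.16900 t); integrating gives ln(m/m₀) = −(Q_out/(Q_in−Q_out)) ln(V/V₀).
m = m₀ (V₀/V)^(Q_out/(Q_in−Q_out)) = 42.0 × (7.90/19.308)^(1.0296) = 16.737 g.
C = m/V = 16.737/19.308 = 0.86685 g/m³.

0.867 g/m³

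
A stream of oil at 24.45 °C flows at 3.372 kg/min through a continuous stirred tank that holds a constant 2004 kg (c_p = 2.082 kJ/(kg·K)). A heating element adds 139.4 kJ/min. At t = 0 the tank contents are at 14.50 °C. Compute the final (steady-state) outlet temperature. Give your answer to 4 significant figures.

M c_p dT/dt = ṁ c_p (T_in − T) + Q̇.
At steady state dT/dt = 0 ⇒ T_ss = T_in + Q̇/(ṁ c_p) = 24.45 + 139.4/(3.372·2.082) = 44.3061 °C.

44.31 °C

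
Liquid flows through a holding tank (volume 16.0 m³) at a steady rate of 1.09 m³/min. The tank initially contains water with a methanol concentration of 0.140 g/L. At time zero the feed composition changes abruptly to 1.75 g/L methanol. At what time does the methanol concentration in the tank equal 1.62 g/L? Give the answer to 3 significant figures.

Species balance: V dC/dt = Q(C_in − C) ⇒ τ = V/Q = 14.679 min.
C(t) = C_in + (C₀ − C_in) e^(−t/τ). Set C = 1.62 and solve for t:
e^(−t/τ) = (C − C_in)/(C₀ − C_in) = (1.62 − 1.75)/(0.140 − 1.75) = 0.080745
t = −τ ln(…) = 14.679 × 2.5165 = 36.939 min.

36.9 min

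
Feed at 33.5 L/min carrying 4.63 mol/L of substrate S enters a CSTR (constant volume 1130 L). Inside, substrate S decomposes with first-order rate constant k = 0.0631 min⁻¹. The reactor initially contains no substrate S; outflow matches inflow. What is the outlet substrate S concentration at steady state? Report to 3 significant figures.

1.48 mol/L

Accumulation = in − out − consumed: V dC/dt = Q C_in − Q C − k V C.
At steady state: 0 = Q C_in − (Q + kV) C_ss, so C_ss = Q C_in/(Q + kV).
C_ss = 33.5·4.63/(33.5 + 0.0631·1130) = 155.10/104.80 = 1.4800 mol/L.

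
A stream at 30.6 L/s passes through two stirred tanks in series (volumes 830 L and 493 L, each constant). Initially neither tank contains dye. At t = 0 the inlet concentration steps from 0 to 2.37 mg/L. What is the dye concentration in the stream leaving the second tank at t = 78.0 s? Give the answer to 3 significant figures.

2.07 mg/L

Time constants: τᵢ = Vᵢ/Q for each well-mixed tank.
τ₁ = 830/30.6 = 27.124 s; τ₂ = 493/30.6 = 16.111 s.
Solving the cascade with C₁(0)=C₂(0)=0 gives C₂(t) = C_in[1 − (τ₁ e^(−t/τ₁) − τ₂ e^(−t/τ₂))/(τ₁ − τ₂)].
At t = 78.0: e^(−t/τ₁) = 0.056379, e^(−t/τ₂) = 0.0078962.
C₂ = 2.37·[1 − (27.124·0.056379 − 16.111·0.0078962)/(11.013)] = 2.37·0.87270 = 2.0683 mg/L.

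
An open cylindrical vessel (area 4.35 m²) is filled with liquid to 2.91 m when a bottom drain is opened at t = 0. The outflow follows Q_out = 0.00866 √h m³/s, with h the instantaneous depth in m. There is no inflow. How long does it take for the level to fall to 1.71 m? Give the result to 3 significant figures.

With no inflow, A dh/dt = −0.00866 √h.
This is separable: 2 d(√h)/dt = −0.00866/A, so √h = √h₀ − (0.00866/(2A)) t.
t = 2A(√h₀ − √h)/0.00866 = 2·4.35·(√2.91 − √1.71)/0.00866
  = 8.7000 × (1.7059 − 1.3077) / 0.00866 = 400.04 s.

400 s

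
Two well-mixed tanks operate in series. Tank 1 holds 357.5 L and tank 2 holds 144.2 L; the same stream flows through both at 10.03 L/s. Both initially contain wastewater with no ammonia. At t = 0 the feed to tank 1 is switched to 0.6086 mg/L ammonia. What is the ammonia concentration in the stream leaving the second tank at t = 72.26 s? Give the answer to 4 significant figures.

0.4770 mg/L

Time constants: τᵢ = Vᵢ/Q for each well-mixed tank.
τ₁ = 357.5/10.03 = 35.6431 s; τ₂ = 144.2/10.03 = 14.3769 s.
Tank 1: C₁ = C_in(1 − e^(−t/τ₁)). Tank 2 (τ₁ ≠ τ₂): C₂ = C_in[1 − (τ₁ e^(−t/τ₁) − τ₂ e^(−t/τ₂))/(τ₁ − τ₂)].
At t = 72.26: e^(−t/τ₁) = 0.131688, e^(−t/τ₂) = 0.00656417.
C₂ = 0.6086·[1 − (35.6431·0.131688 − 14.3769·0.00656417)/(21.2662)] = 0.6086·0.783723 = 0.476974 mg/L.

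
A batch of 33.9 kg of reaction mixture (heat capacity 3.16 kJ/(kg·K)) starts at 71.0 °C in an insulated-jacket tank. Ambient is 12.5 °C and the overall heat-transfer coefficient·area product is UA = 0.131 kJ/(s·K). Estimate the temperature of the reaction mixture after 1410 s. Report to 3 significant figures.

22.9 °C

Lumped-capacitance energy balance: M c_p dT/dt = UA(T_amb − T).
dT/dt = (T_ss − T)/τ with T_ss = T_amb = 12.500 °C, τ = M c_p/UA = 33.9·3.16/0.131 = 817.74 s.
This is linear first-order; T(t) = T_ss + (T₀ − T_ss) e^(−t/τ).
T(1410) = 12.500 + (58.500)·0.17830 = 22.931 °C.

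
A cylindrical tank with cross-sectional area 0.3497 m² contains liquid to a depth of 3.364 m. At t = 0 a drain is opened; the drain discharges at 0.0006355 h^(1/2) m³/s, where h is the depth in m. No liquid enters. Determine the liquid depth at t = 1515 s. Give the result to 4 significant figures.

0.2093 m

Accumulation of liquid (constant cross-section A): A dh/dt = −0.0006355 √h.
Separate and integrate: 2(√h − √h₀) = −(0.0006355/A) t.
√h = √3.364 − 0.0006355·1515/(2·0.3497) = 1.83412 − 1.37658 = 0.457538.
h = 0.457538² = 0.209341 m.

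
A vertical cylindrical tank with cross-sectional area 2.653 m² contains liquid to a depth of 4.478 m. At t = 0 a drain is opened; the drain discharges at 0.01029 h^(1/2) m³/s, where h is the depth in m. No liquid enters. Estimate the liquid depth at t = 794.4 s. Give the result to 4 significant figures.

0.3312 m

With no inflow, A dh/dt = −0.01029 √h.
This is separable: 2 d(√h)/dt = −0.01029/A, so √h = √h₀ − (0.01029/(2A)) t.
√h = √4.478 − 0.01029·794.4/(2·2.653) = 2.11613 − 1.54059 = 0.575538.
h = 0.575538² = 0.331243 m.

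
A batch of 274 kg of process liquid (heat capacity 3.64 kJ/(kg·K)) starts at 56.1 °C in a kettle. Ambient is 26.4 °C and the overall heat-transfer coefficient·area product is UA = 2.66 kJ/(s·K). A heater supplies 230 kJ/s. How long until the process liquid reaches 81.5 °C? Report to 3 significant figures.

222 s

Unsteady energy balance on the tank contents: M c_p dT/dt = −UA(T − T_amb) + Q̇.
τ = M c_p/UA = 374.95 s; T_ss = T_amb + Q̇/UA = 26.4 + 230/2.66 = 112.87 °C.
T(t) = T_ss + (T₀ − T_ss)e^(−t/τ); set T = 81.5:
t = −τ ln[(T − T_ss)/(T₀ − T_ss)] = −374.95 · ln(0.55255) = 222.42 s.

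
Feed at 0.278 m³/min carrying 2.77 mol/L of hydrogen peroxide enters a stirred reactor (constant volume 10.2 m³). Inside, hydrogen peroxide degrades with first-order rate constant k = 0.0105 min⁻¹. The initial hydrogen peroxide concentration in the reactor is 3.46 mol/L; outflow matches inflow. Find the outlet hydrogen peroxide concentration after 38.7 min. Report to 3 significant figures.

Accumulation = in − out − consumed: V dC/dt = Q C_in − Q C − k V C.
This is linear with rate a = Q/V + k = 0.037755 min⁻¹.
C_ss = Q C_in/(Q + kV) = 1.9996 mol/L; C(t) = C_ss + (C₀ − C_ss) e^(−a t).
C(38.7) = 1.9996 + (1.4604)·e^(−0.037755·38.7) = 1.9996 + (1.4604)·0.23198 = 2.3384 mol/L.

2.34 mol/L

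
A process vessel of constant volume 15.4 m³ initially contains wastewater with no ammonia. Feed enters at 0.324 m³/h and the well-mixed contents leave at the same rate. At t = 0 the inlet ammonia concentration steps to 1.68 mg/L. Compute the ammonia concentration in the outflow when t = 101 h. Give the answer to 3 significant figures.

1.48 mg/L

Accumulation = in − out for the solute gives V dC/dt = Q(C_in − C).
Time constant τ = V/Q = 15.4/0.324 = 47.531 h.
Integrating: C(t) = C_in + (C₀ − C_in) e^(−t/τ).
C(101) = 1.68 + (0 − 1.68)·e^(−101/47.531) = 1.68 + (-1.6800)·0.11944 = 1.4793 mg/L.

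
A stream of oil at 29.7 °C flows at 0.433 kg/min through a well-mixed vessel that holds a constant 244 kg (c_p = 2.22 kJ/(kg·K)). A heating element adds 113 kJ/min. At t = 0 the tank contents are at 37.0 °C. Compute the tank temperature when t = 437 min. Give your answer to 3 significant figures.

Heat balance on the well-mixed liquid: M c_p dT/dt = ṁ c_p (T_in − T) + 113.
τ = M/ṁ = 563.51 min; T_ss = T_in + Q̇/(ṁ c_p) = 29.7 + 113/(0.433·2.22) = 147.25 °C.
Solution: T(t) = T_ss + (T₀ − T_ss) e^(−t/τ).
T(437) = 147.25 + (-110.25)·e^(−437/563.51) = 147.25 + (-110.25)·0.46048 = 96.485 °C.

96.5 °C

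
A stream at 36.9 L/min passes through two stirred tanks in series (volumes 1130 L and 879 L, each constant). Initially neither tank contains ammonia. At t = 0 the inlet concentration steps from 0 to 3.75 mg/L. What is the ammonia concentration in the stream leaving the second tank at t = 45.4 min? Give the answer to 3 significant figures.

Species balance on tank i: dCᵢ/dt = (Cᵢ₋₁ − Cᵢ)/τᵢ with τᵢ = Vᵢ/Q.
τ₁ = 1130/36.9 = 30.623 min; τ₂ = 879/36.9 = 23.821 min.
Tank 1: C₁ = C_in(1 − e^(−t/τ₁)). Tank 2 (τ₁ ≠ τ₂): C₂ = C_in[1 − (τ₁ e^(−t/τ₁) − τ₂ e^(−t/τ₂))/(τ₁ − τ₂)].
At t = 45.4: e^(−t/τ₁) = 0.22706, e^(−t/τ₂) = 0.14869.
C₂ = 3.75·[1 − (30.623·0.22706 − 23.821·0.14869)/(6.8022)] = 3.75·0.49849 = 1.8693 mg/L.

1.87 mg/L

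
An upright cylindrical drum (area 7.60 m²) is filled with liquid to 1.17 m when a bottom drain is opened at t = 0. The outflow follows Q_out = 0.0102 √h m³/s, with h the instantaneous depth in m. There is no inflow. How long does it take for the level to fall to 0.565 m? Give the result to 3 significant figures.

492 s

Accumulation of liquid (constant cross-section A): A dh/dt = −0.0102 √h.
∫ h^(−1/2) dh = −(0.0102/A) ∫ dt, giving 2√h = 2√h₀ − (0.0102/A) t.
t = 2A(√h₀ − √h)/0.0102 = 2·7.60·(√1.17 − √0.565)/0.0102
  = 15.200 × (1.0817 − 0.75166) / 0.0102 = 491.77 s.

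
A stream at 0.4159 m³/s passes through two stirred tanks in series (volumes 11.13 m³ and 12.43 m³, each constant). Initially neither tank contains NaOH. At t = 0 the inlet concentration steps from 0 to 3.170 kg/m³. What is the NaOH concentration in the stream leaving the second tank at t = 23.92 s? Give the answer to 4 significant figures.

0.6582 kg/m³

Species balance on tank i: dCᵢ/dt = (Cᵢ₋₁ − Cᵢ)/τᵢ with τᵢ = Vᵢ/Q.
τ₁ = 11.13/0.4159 = 26.7612 s; τ₂ = 12.43/0.4159 = 29.8870 s.
Tank 1: C₁ = C_in(1 − e^(−t/τ₁)). Tank 2 (τ₁ ≠ τ₂): C₂ = C_in[1 − (τ₁ e^(−t/τ₁) − τ₂ e^(−t/τ₂))/(τ₁ − τ₂)].
At t = 23.92: e^(−t/τ₁) = 0.409086, e^(−t/τ₂) = 0.449173.
C₂ = 3.170·[1 − (26.7612·0.409086 − 29.8870·0.449173)/(-3.12575)] = 3.170·0.207625 = 0.658170 kg/m³.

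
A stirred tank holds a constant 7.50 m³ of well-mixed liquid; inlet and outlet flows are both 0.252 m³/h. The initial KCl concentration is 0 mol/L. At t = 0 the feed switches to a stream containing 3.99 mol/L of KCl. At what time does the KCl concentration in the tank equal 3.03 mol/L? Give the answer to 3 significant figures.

Species balance: V dC/dt = Q(C_in − C) ⇒ τ = V/Q = 29.762 h.
C(t) = C_in + (C₀ − C_in) e^(−t/τ). Set C = 3.03 and solve for t:
e^(−t/τ) = (C − C_in)/(C₀ − C_in) = (3.03 − 3.99)/(0 − 3.99) = 0.24060
t = −τ ln(…) = 29.762 × 1.4246 = 42.399 h.

42.4 h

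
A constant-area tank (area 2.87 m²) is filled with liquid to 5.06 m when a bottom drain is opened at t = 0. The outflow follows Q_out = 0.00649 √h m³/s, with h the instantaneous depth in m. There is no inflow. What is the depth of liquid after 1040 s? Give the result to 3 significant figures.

A dh/dt = −Q_out = −0.00649 √h.
This is separable: 2 d(√h)/dt = −0.00649/A, so √h = √h₀ − (0.00649/(2A)) t.
√h = √5.06 − 0.00649·1040/(2·2.87) = 2.2494 − 1.1759 = 1.0736.
h = 1.0736² = 1.1525 m.

1.15 m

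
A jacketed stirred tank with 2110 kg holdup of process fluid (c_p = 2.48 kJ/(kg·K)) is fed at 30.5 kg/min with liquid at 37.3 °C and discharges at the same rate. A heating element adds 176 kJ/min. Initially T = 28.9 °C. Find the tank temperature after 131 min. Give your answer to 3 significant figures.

M c_p dT/dt = ṁ c_p (T_in − T) + Q̇.
Rearrange: dT/dt = (T_ss − T)/τ with τ = M/ṁ = 69.180 min and T_ss = T_in + Q̇/(ṁ c_p) = 39.627 °C.
T approaches T_ss exponentially: T(t) = T_ss + (T₀ − T_ss) e^(−t/τ).
T(131) = 39.627 + (-10.727)·e^(−131/69.180) = 39.627 + (-10.727)·0.15053 = 38.012 °C.

38.0 °C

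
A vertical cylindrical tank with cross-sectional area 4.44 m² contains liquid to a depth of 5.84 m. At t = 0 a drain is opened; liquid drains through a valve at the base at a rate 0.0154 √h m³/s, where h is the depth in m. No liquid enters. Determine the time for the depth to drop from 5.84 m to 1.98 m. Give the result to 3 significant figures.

582 s

With no inflow, A dh/dt = −0.0154 √h.
This is separable: 2 d(√h)/dt = −0.0154/A, so √h = √h₀ − (0.0154/(2A)) t.
t = 2A(√h₀ − √h)/0.0154 = 2·4.44·(√5.84 − √1.98)/0.0154
  = 8.8800 × (2.4166 − 1.4071) / 0.0154 = 582.09 s.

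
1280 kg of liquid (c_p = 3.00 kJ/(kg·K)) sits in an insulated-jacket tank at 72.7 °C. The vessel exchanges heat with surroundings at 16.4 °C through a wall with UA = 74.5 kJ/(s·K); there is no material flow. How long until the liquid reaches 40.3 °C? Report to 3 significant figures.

Lumped-capacitance energy balance: M c_p dT/dt = UA(T_amb − T).
τ = M c_p/UA = 51.544 s; T_ss = T_amb = 16.400 °C.
T(t) = T_ss + (T₀ − T_ss)e^(−t/τ); set T = 40.3:
t = −τ ln[(T − T_ss)/(T₀ − T_ss)] = −51.544 · ln(0.42451) = 44.163 s.

44.2 s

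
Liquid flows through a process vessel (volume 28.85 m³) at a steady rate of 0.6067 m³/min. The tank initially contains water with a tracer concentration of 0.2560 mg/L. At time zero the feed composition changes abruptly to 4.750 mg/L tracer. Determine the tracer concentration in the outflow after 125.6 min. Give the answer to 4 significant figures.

Mass balance on the solute (V constant): V dC/dt = Q(C_in − C).
So dC/dt = (C_in − C)/τ with τ = V/Q = 28.85/0.6067 = 47.5523 min.
Solution: C(t) = C_in + (C₀ − C_in) e^(−t/τ).
C(125.6) = 4.750 + (0.2560 − 4.750)·e^(−125.6/47.5523) = 4.750 + (-4.49400)·0.0712685 = 4.42972 mg/L.

4.430 mg/L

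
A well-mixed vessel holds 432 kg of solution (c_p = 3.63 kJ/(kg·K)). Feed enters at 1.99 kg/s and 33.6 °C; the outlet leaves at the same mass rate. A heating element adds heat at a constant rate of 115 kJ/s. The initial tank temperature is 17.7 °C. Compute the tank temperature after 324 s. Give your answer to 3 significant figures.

42.4 °C

Energy balance: M c_p dT/dt = ṁ c_p (T_in − T) + 115.
Rearrange: dT/dt = (T_ss − T)/τ with τ = M/ṁ = 217.09 s and T_ss = T_in + Q̇/(ṁ c_p) = 49.520 °C.
Integrating: T(t) = T_ss + (T₀ − T_ss) e^(−t/τ).
T(324) = 49.520 + (-31.820)·e^(−324/217.09) = 49.520 + (-31.820)·0.22481 = 42.366 °C.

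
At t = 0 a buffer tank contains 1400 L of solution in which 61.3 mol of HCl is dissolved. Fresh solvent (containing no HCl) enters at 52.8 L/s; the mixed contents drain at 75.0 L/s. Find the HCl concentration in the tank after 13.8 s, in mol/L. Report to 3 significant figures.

Total volume: dV/dt = Q_in − Q_out = -22.200 L/s, so V(t) = 1400 − 22.200 t and V(13.8) = 1093.6 L.
No HCl enters, so dm/dt = −Q_out · (m/V).
dm/m = −Q_out dt/(V₀ − 22.200 t); integrating gives ln(m/m₀) = −(Q_out/(Q_in−Q_out)) ln(V/V₀).
m = m₀ (V₀/V)^(Q_out/(Q_in−Q_out)) = 61.3 × (1400/1093.6)^(-3.3784) = 26.614 mol.
C = m/V = 26.614/1093.6 = 0.024336 mol/L.

0.0243 mol/L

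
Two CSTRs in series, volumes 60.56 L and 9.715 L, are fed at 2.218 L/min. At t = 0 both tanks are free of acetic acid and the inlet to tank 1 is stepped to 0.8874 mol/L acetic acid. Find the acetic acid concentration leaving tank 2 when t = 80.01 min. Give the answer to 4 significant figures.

0.8310 mol/L

Time constants: τᵢ = Vᵢ/Q for each well-mixed tank.
τ₁ = 60.56/2.218 = 27.3039 min; τ₂ = 9.715/2.218 = 4.38007 min.
Solving the cascade with C₁(0)=C₂(0)=0 gives C₂(t) = C_in[1 − (τ₁ e^(−t/τ₁) − τ₂ e^(−t/τ₂))/(τ₁ − τ₂)].
At t = 80.01: e^(−t/τ₁) = 0.0533782, e^(−t/τ₂) = 1.16633e-08.
C₂ = 0.8874·[1 − (27.3039·0.0533782 − 4.38007·1.16633e-08)/(22.9238)] = 0.8874·0.936423 = 0.830982 mol/L.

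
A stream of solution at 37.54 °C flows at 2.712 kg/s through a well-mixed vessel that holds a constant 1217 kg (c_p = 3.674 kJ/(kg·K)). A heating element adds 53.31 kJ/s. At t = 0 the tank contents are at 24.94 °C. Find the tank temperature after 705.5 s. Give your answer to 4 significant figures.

Heat balance on the well-mixed liquid: M c_p dT/dt = ṁ c_p (T_in − T) + 53.31.
Rearrange: dT/dt = (T_ss − T)/τ with τ = M/ṁ = 448.746 s and T_ss = T_in + Q̇/(ṁ c_p) = 42.8903 °C.
T approaches T_ss exponentially: T(t) = T_ss + (T₀ − T_ss) e^(−t/τ).
T(705.5) = 42.8903 + (-17.9503)·e^(−705.5/448.746) = 42.8903 + (-17.9503)·0.207597 = 39.1639 °C.

39.16 °C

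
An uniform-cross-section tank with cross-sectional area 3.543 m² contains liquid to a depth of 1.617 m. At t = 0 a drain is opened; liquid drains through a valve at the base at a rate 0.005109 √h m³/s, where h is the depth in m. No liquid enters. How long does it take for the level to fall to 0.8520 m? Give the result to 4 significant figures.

Mass balance (ρ constant): A dh/dt = −0.005109 √h.
Separate and integrate: 2(√h − √h₀) = −(0.005109/A) t.
t = 2A(√h₀ − √h)/0.005109 = 2·3.543·(√1.617 − √0.8520)/0.005109
  = 7.08600 × (1.27161 − 0.923038) / 0.005109 = 483.461 s.

483.5 s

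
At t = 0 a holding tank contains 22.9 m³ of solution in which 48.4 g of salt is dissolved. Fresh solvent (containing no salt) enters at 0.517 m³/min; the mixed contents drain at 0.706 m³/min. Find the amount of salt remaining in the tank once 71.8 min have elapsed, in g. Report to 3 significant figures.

1.69 g

Total volume: dV/dt = Q_in − Q_out = -0.18900 m³/min, so V(t) = 22.9 − 0.18900 t and V(71.8) = 9.3298 m³.
Solute balance: dm/dt = 0 − Q_out C = −Q_out m/V(t).
Separate: dm/m = −Q_out dt/V(t) ⇒ ln(m/m₀) = −(Q_out/(Q_in−Q_out)) ln(V/V₀).
m = m₀ (V₀/V)^(Q_out/(Q_in−Q_out)) = 48.4 × (22.9/9.3298)^(-3.7354) = 1.6911 g.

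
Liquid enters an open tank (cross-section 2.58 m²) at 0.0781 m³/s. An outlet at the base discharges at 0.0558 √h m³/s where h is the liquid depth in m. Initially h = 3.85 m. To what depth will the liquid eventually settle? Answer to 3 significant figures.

A dh/dt = Q_in − 0.0558 √h. Steady state requires inflow = outflow:
Q_in = 0.0558 √h_ss ⇒ √h_ss = 0.0781/0.0558 = 1.3996.
h_ss = 1.3996² = 1.9590 m. (Since h₀ = 3.85 m > h_ss, the level will fall toward this value.)

1.96 m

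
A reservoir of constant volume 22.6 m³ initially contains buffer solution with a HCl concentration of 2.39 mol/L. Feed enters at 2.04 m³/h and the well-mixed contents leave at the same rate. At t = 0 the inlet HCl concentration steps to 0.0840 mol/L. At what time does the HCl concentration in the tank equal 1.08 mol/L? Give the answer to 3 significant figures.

Species balance: V dC/dt = Q(C_in − C) ⇒ τ = V/Q = 11.078 h.
C(t) = C_in + (C₀ − C_in) e^(−t/τ). Set C = 1.08 and solve for t:
e^(−t/τ) = (C − C_in)/(C₀ − C_in) = (1.08 − 0.0840)/(2.39 − 0.0840) = 0.43192
t = −τ ln(…) = 11.078 × 0.83952 = 9.3006 h.

9.30 h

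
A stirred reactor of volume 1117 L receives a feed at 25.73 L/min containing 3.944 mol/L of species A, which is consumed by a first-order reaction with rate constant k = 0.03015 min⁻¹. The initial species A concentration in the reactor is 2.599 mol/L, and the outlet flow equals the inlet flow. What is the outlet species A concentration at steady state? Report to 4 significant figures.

1.708 mol/L

Accumulation = in − out − consumed: V dC/dt = Q C_in − Q C − k V C.
Steady state (dC/dt = 0): C_ss = Q C_in/(Q + kV) = C_in/(1 + kV/Q).
C_ss = 25.73·3.944/(25.73 + 0.03015·1117) = 101.479/59.4076 = 1.70819 mol/L.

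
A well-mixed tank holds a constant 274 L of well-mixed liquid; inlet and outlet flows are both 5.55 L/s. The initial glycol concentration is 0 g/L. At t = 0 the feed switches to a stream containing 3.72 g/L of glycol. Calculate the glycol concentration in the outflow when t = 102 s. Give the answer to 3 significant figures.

Transient balance on the dissolved component: V dC/dt = Q(C_in − C).
Time constant τ = V/Q = 274/5.55 = 49.369 s.
This is linear first-order; C(t) = C_in + (C₀ − C_in) e^(−t/τ).
C(102) = 3.72 + (0 − 3.72)·e^(−102/49.369) = 3.72 + (-3.7200)·0.12668 = 3.2487 g/L.

3.25 g/L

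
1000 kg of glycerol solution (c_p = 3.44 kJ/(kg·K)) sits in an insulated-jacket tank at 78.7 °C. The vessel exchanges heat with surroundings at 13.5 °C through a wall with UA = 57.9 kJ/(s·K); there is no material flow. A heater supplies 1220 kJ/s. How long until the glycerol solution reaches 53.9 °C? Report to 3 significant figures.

49.0 s

M c_p dT/dt = −UA(T − T_amb) + Q̇.
τ = M c_p/UA = 59.413 s; T_ss = T_amb + Q̇/UA = 13.5 + 1220/57.9 = 34.571 °C.
T(t) = T_ss + (T₀ − T_ss)e^(−t/τ); set T = 53.9:
t = −τ ln[(T − T_ss)/(T₀ − T_ss)] = −59.413 · ln(0.43801) = 49.046 s.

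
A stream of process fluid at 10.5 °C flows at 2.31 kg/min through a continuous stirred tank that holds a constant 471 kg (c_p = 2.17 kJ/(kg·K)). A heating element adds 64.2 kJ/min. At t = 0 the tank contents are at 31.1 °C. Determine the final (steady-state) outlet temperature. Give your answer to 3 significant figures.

First-law balance (no shaft work): M c_p dT/dt = ṁ c_p (T_in − T) + 64.2.
At steady state dT/dt = 0 ⇒ T_ss = T_in + Q̇/(ṁ c_p) = 10.5 + 64.2/(2.31·2.17) = 23.307 °C.

23.3 °C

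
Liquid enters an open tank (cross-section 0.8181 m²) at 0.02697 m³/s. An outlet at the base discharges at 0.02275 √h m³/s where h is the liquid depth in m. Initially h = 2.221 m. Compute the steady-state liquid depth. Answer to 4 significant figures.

Accumulation of liquid (constant cross-section A): A dh/dt = Q_in − 0.02275 √h. At steady state dh/dt = 0:
Q_in = 0.02275 √h_ss ⇒ √h_ss = 0.02697/0.02275 = 1.18549.
h_ss = 1.18549² = 1.40540 m. (Since h₀ = 2.221 m > h_ss, the level will fall toward this value.)

1.405 m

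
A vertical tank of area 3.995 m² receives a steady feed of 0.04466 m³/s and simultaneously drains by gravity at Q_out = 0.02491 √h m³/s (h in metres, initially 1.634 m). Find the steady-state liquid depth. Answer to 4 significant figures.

3.214 m

Mass balance (ρ constant): A dh/dt = Q_in − 0.02491 √h. At steady state dh/dt = 0:
Q_in = 0.02491 √h_ss ⇒ √h_ss = 0.04466/0.02491 = 1.79285.
h_ss = 1.79285² = 3.21433 m. (Since h₀ = 1.634 m < h_ss, the level will rise toward this value.)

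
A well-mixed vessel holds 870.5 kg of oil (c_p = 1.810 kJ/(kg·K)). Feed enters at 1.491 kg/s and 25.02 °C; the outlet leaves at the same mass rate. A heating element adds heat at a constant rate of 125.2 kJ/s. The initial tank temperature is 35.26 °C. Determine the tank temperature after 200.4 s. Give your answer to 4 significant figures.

45.76 °C

M c_p dT/dt = ṁ c_p (T_in − T) + Q̇.
τ = M/ṁ = 583.836 s; T_ss = T_in + Q̇/(ṁ c_p) = 25.02 + 125.2/(1.491·1.810) = 71.4125 °C.
T approaches T_ss exponentially: T(t) = T_ss + (T₀ − T_ss) e^(−t/τ).
T(200.4) = 71.4125 + (-36.1525)·e^(−200.4/583.836) = 71.4125 + (-36.1525)·0.709463 = 45.7636 °C.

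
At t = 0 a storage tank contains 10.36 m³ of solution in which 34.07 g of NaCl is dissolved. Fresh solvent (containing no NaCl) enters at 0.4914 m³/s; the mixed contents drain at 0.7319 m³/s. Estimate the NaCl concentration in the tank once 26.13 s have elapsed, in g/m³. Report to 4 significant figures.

0.4889 g/m³

Let m(t) be the amount of NaCl. Volume: V(t) = V₀ + (Q_in − Q_out) t = 10.36 − 0.240500 t; V(26.13) = 4.07573 m³.
Species balance (pure solvent in): dm/dt = −Q_out · m/V(t).
Separate: dm/m = −Q_out dt/V(t) ⇒ ln(m/m₀) = −(Q_out/(Q_in−Q_out)) ln(V/V₀).
m = m₀ (V₀/V)^(Q_out/(Q_in−Q_out)) = 34.07 × (10.36/4.07573)^(-3.04324) = 1.99246 g.
C = m/V = 1.99246/4.07573 = 0.488860 g/m³.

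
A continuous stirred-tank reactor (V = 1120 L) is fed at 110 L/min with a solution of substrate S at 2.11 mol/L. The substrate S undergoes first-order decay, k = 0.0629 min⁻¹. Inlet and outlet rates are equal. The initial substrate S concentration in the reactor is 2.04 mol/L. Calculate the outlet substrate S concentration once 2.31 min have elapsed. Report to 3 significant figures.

1.81 mol/L

V dC/dt = Q(C_in − C) − k V C.
This is linear with rate a = Q/V + k = 0.16111 min⁻¹.
C_ss = Q C_in/(Q + kV) = 1.2862 mol/L; C(t) = C_ss + (C₀ − C_ss) e^(−a t).
C(2.31) = 1.2862 + (0.75376)·e^(−0.16111·2.31) = 1.2862 + (0.75376)·0.68923 = 1.8058 mol/L.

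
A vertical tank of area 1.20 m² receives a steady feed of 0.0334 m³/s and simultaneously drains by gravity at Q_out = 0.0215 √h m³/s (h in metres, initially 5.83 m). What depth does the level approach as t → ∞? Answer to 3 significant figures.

2.41 m

A dh/dt = Q_in − 0.0215 √h. Steady state requires inflow = outflow:
Q_in = 0.0215 √h_ss ⇒ √h_ss = 0.0334/0.0215 = 1.5535.
h_ss = 1.5535² = 2.4133 m. (Since h₀ = 5.83 m > h_ss, the level will fall toward this value.)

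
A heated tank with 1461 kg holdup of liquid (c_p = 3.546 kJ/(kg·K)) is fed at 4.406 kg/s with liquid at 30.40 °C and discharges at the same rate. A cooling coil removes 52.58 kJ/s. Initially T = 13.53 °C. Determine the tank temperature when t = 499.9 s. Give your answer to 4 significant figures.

24.04 °C

M c_p dT/dt = ṁ c_p (T_in − T) − Q̇.
Rearrange: dT/dt = (T_ss − T)/τ with τ = M/ṁ = 331.593 s and T_ss = T_in − Q̇/(ṁ c_p) = 27.0346 °C.
This is linear first-order; T(t) = T_ss + (T₀ − T_ss) e^(−t/τ).
T(499.9) = 27.0346 + (-13.5046)·e^(−499.9/331.593) = 27.0346 + (-13.5046)·0.221447 = 24.0440 °C.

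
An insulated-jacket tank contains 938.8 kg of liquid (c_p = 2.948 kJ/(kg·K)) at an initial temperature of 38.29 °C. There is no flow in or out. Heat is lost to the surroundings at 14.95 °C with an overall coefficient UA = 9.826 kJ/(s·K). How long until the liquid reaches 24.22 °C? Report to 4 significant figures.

Heat balance on the well-mixed liquid: M c_p dT/dt = −UA(T − T_amb).
τ = M c_p/UA = 281.659 s; T_ss = T_amb = 14.9500 °C.
T(t) = T_ss + (T₀ − T_ss)e^(−t/τ); set T = 24.22:
t = −τ ln[(T − T_ss)/(T₀ − T_ss)] = −281.659 · ln(0.397172) = 260.080 s.

260.1 s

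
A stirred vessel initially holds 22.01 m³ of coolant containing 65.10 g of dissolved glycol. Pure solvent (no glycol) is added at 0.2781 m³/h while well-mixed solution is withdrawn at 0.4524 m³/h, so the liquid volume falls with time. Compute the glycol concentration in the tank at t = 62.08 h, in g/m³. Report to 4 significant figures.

1.005 g/m³

Let m(t) be the amount of glycol. Volume: V(t) = V₀ + (Q_in − Q_out) t = 22.01 − 0.174300 t; V(62.08) = 11.1895 m³.
No glycol enters, so dm/dt = −Q_out · (m/V).
dm/m = −Q_out dt/(V₀ − 0.174300 t); integrating gives ln(m/m₀) = −(Q_out/(Q_in−Q_out)) ln(V/V₀).
m = m₀ (V₀/V)^(Q_out/(Q_in−Q_out)) = 65.10 × (22.01/11.1895)^(-2.59552) = 11.2457 g.
C = m/V = 11.2457/11.1895 = 1.00503 g/m³.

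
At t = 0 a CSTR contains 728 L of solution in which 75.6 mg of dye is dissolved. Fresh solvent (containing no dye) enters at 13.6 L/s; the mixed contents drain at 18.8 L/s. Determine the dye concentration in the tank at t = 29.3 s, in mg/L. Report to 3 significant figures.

0.0562 mg/L

Total volume: dV/dt = Q_in − Q_out = -5.2000 L/s, so V(t) = 728 − 5.2000 t and V(29.3) = 575.64 L.
Solute balance: dm/dt = 0 − Q_out C = −Q_out m/V(t).
dm/m = −Q_out dt/(V₀ − 5.2000 t); integrating gives ln(m/m₀) = −(Q_out/(Q_in−Q_out)) ln(V/V₀).
m = m₀ (V₀/V)^(Q_out/(Q_in−Q_out)) = 75.6 × (728/575.64)^(-3.6154) = 32.346 mg.
C = m/V = 32.346/575.64 = 0.056192 mg/L.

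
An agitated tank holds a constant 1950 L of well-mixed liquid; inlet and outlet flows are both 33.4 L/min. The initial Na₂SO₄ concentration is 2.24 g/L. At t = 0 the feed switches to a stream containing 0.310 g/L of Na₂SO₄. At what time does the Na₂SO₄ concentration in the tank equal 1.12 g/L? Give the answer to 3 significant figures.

Species balance: V dC/dt = Q(C_in − C) ⇒ τ = V/Q = 58.383 min.
C(t) = C_in + (C₀ − C_in) e^(−t/τ). Set C = 1.12 and solve for t:
e^(−t/τ) = (C − C_in)/(C₀ − C_in) = (1.12 − 0.310)/(2.24 − 0.310) = 0.41969
t = −τ ln(…) = 58.383 × 0.86824 = 50.691 min.

50.7 min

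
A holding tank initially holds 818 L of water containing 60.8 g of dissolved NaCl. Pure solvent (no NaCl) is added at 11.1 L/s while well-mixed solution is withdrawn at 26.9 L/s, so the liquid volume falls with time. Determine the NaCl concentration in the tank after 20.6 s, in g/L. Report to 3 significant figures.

0.0520 g/L

Let m(t) be the amount of NaCl. Volume: V(t) = V₀ + (Q_in − Q_out) t = 818 − 15.800 t; V(20.6) = 492.52 L.
Solute balance: dm/dt = 0 − Q_out C = −Q_out m/V(t).
Separate: dm/m = −Q_out dt/V(t) ⇒ ln(m/m₀) = −(Q_out/(Q_in−Q_out)) ln(V/V₀).
m = m₀ (V₀/V)^(Q_out/(Q_in−Q_out)) = 60.8 × (818/492.52)^(-1.7025) = 25.632 g.
C = m/V = 25.632/492.52 = 0.052043 g/L.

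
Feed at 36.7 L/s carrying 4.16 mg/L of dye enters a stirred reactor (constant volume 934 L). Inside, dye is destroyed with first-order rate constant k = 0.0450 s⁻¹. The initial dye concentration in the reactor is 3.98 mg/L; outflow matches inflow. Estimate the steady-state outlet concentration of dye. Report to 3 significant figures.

Species balance: V dC/dt = Q C_in − Q C − k V C.
At steady state: 0 = Q C_in − (Q + kV) C_ss, so C_ss = Q C_in/(Q + kV).
C_ss = 36.7·4.16/(36.7 + 0.0450·934) = 152.67/78.730 = 1.9392 mg/L.

1.94 mg/L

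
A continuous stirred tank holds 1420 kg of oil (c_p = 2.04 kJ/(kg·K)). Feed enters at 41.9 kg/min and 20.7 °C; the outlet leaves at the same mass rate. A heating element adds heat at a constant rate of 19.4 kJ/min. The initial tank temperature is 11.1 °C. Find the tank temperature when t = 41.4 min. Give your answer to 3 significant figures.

M c_p dT/dt = ṁ c_p (T_in − T) + Q̇.
τ = M/ṁ = 33.890 min; T_ss = T_in + Q̇/(ṁ c_p) = 20.7 + 19.4/(41.9·2.04) = 20.927 °C.
T approaches T_ss exponentially: T(t) = T_ss + (T₀ − T_ss) e^(−t/τ).
T(41.4) = 20.927 + (-9.8270)·e^(−41.4/33.890) = 20.927 + (-9.8270)·0.29476 = 18.030 °C.

18.0 °C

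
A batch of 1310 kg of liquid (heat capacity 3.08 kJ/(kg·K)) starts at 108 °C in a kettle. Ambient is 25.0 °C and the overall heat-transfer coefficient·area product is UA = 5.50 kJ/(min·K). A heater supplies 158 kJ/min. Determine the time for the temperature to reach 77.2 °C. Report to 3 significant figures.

615 min

First-law balance (no shaft work): M c_p dT/dt = −UA(T − T_amb) + Q̇.
τ = M c_p/UA = 733.60 min; T_ss = T_amb + Q̇/UA = 25.0 + 158/5.50 = 53.727 °C.
T(t) = T_ss + (T₀ − T_ss)e^(−t/τ); set T = 77.2:
t = −τ ln[(T − T_ss)/(T₀ − T_ss)] = −733.60 · ln(0.43250) = 614.89 min.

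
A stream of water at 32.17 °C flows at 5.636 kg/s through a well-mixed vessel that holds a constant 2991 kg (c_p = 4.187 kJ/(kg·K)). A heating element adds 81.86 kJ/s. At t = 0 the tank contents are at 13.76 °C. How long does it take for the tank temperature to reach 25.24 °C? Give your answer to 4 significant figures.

394.7 s

Heat balance on the well-mixed liquid: M c_p dT/dt = ṁ c_p (T_in − T) + 81.86.
τ = M/ṁ = 530.696 s; T_ss = T_in + Q̇/(ṁ c_p) = 35.6389 °C.
T(t) = T_ss + (T₀ − T_ss) e^(−t/τ). Set T = 25.24:
e^(−t/τ) = (25.24 − 35.6389)/(13.76 − 35.6389) = 0.475295
t = −530.696 · ln(0.475295) = 394.742 s.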